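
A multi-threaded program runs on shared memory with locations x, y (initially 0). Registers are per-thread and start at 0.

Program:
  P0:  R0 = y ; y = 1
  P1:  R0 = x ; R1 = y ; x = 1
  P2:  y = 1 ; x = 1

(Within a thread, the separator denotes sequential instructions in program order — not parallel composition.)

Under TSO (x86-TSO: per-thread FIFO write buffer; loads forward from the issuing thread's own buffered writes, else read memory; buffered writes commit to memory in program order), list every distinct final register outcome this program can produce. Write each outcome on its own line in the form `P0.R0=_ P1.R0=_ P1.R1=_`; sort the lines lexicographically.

outcome vector order: (P0.R0,P1.R0,P1.R1)
|TSO outcomes| = 6

P0.R0=0 P1.R0=0 P1.R1=0
P0.R0=0 P1.R0=0 P1.R1=1
P0.R0=0 P1.R0=1 P1.R1=1
P0.R0=1 P1.R0=0 P1.R1=0
P0.R0=1 P1.R0=0 P1.R1=1
P0.R0=1 P1.R0=1 P1.R1=1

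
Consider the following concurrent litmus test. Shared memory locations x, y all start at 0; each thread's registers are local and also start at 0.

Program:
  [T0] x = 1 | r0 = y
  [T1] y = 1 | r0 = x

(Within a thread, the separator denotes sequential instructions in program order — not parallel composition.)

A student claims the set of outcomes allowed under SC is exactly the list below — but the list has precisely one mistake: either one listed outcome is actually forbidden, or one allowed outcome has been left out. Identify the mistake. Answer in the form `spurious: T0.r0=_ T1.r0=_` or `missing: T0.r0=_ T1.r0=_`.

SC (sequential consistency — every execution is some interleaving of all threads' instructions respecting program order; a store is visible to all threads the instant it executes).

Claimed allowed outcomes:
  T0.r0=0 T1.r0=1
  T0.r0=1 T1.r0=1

outcome vector order: (T0.r0,T1.r0)
under SC → (0,1) (1,0) (1,1)
SC∖claimed = {(1,0)}

missing: T0.r0=1 T1.r0=0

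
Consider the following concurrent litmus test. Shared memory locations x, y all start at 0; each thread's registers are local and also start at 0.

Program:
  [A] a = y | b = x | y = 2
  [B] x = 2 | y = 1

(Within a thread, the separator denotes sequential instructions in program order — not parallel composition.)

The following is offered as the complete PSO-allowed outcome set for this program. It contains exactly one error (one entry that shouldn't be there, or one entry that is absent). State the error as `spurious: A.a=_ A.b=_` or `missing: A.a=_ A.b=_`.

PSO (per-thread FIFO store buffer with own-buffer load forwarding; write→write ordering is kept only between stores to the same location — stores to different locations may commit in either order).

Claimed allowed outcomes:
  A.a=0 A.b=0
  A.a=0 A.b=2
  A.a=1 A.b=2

missing: A.a=1 A.b=0

outcome vector order: (A.a,A.b)
under PSO → (0,0); (0,2); (1,0); (1,2)
PSO∖claimed = {(1,0)}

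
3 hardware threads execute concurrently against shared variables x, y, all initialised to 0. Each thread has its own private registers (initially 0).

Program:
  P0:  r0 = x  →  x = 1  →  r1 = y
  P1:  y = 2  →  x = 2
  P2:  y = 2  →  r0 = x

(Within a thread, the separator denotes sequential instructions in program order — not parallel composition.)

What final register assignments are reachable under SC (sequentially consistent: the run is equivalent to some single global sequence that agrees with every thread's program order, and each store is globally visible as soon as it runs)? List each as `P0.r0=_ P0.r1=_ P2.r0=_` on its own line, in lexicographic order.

outcome vector order: (P0.r0,P0.r1,P2.r0)
|SC outcomes| = 8

P0.r0=0 P0.r1=0 P2.r0=1
P0.r0=0 P0.r1=0 P2.r0=2
P0.r0=0 P0.r1=2 P2.r0=0
P0.r0=0 P0.r1=2 P2.r0=1
P0.r0=0 P0.r1=2 P2.r0=2
P0.r0=2 P0.r1=2 P2.r0=0
P0.r0=2 P0.r1=2 P2.r0=1
P0.r0=2 P0.r1=2 P2.r0=2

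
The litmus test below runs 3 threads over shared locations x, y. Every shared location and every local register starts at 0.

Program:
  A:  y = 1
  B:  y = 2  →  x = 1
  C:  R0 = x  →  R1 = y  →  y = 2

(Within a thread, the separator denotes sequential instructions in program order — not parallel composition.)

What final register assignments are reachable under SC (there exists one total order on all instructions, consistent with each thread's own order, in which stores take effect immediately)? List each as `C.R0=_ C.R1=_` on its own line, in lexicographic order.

outcome vector order: (C.R0,C.R1)
|SC outcomes| = 5

C.R0=0 C.R1=0
C.R0=0 C.R1=1
C.R0=0 C.R1=2
C.R0=1 C.R1=1
C.R0=1 C.R1=2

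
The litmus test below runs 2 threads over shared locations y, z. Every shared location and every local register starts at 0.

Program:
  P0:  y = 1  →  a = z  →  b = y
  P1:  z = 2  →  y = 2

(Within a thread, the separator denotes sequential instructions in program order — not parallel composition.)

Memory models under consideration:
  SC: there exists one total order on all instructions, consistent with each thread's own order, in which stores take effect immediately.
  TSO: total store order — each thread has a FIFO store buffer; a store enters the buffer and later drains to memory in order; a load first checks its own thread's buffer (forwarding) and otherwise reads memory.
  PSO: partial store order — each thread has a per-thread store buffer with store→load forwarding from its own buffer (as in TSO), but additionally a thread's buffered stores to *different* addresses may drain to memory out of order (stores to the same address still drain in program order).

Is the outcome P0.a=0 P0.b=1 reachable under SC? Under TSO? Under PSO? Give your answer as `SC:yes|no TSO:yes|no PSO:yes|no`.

outcome vector order: (P0.a,P0.b)
SC (4): 0/1, 0/2, 2/1, 2/2
TSO (4): 0/1, 0/2, 2/1, 2/2
PSO (4): 0/1, 0/2, 2/1, 2/2
target 0/1 ∈ {SC,TSO,PSO}

SC:yes TSO:yes PSO:yes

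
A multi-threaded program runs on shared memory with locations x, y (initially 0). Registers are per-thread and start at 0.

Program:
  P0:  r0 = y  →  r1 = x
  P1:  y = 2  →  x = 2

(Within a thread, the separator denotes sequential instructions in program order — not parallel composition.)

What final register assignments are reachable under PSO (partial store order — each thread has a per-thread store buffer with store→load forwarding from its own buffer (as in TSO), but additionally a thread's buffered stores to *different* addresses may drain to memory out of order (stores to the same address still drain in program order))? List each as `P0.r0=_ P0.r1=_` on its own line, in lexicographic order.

outcome vector order: (P0.r0,P0.r1)
|PSO outcomes| = 4

P0.r0=0 P0.r1=0
P0.r0=0 P0.r1=2
P0.r0=2 P0.r1=0
P0.r0=2 P0.r1=2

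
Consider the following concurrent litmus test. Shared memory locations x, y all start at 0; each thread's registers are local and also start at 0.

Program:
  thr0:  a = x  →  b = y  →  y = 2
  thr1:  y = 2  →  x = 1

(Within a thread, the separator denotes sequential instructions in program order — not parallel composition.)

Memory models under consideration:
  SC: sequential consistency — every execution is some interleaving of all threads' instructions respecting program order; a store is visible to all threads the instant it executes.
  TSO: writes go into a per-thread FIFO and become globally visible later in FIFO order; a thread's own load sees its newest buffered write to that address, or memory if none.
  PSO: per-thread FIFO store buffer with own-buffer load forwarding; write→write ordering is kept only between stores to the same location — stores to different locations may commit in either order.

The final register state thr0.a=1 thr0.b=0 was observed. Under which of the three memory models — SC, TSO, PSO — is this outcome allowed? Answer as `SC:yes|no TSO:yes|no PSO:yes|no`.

SC:no TSO:no PSO:yes

outcome vector order: (thr0.a,thr0.b)
under SC → 0/0; 0/2; 1/2
under TSO → 0/0; 0/2; 1/2
under PSO → 0/0; 0/2; 1/0; 1/2
target 1/0 ∈ {PSO}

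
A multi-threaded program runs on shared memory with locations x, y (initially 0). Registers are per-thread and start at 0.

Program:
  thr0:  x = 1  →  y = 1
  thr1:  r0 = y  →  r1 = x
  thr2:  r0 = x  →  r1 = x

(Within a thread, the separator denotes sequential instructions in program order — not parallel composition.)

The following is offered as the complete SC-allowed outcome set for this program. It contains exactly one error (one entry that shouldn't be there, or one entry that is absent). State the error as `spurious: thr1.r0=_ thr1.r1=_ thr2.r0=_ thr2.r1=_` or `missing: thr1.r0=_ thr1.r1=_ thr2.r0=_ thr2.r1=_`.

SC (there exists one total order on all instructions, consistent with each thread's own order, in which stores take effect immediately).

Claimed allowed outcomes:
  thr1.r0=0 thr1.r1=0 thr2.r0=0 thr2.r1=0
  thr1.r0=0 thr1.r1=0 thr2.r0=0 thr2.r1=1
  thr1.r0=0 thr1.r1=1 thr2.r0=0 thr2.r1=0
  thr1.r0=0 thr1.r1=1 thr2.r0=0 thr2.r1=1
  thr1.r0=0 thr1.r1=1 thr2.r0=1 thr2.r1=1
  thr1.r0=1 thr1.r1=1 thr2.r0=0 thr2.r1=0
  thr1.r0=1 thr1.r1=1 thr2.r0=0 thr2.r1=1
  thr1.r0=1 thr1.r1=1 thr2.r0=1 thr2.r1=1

outcome vector order: (thr1.r0,thr1.r1,thr2.r0,thr2.r1)
[SC] allowed = {<0 0 0 0>, <0 0 0 1>, <0 0 1 1>, <0 1 0 0>, <0 1 0 1>, <0 1 1 1>, <1 1 0 0>, <1 1 0 1>, <1 1 1 1>}
SC∖claimed = {<0 0 1 1>}

missing: thr1.r0=0 thr1.r1=0 thr2.r0=1 thr2.r1=1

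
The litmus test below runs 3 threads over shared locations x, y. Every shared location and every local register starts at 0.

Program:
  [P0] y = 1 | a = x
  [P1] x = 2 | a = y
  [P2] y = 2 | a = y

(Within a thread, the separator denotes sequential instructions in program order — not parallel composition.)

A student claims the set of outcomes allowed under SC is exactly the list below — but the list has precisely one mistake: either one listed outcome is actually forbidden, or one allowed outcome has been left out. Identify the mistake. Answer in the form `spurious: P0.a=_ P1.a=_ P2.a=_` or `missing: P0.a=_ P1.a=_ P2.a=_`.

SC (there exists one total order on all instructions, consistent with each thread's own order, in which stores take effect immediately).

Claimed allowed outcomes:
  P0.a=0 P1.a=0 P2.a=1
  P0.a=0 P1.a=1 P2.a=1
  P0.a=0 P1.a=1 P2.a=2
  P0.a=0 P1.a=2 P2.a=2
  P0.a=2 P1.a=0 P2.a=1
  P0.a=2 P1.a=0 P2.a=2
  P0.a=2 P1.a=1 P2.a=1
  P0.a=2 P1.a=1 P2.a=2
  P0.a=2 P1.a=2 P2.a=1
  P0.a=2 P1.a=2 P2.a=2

outcome vector order: (P0.a,P1.a,P2.a)
under SC → 011; 012; 022; 201; 202; 211; 212; 221; 222
claimed∖SC = {001}

spurious: P0.a=0 P1.a=0 P2.a=1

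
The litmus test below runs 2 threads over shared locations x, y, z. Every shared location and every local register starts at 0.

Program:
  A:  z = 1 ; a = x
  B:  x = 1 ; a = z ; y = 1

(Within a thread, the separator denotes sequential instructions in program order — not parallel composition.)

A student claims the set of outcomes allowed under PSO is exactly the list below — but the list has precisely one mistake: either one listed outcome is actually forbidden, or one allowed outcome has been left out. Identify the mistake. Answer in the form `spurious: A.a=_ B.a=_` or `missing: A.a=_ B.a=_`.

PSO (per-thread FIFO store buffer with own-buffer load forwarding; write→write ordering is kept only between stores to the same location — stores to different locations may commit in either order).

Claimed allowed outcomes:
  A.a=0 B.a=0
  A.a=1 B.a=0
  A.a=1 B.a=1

outcome vector order: (A.a,B.a)
under PSO → 00 01 10 11
PSO∖claimed = {01}

missing: A.a=0 B.a=1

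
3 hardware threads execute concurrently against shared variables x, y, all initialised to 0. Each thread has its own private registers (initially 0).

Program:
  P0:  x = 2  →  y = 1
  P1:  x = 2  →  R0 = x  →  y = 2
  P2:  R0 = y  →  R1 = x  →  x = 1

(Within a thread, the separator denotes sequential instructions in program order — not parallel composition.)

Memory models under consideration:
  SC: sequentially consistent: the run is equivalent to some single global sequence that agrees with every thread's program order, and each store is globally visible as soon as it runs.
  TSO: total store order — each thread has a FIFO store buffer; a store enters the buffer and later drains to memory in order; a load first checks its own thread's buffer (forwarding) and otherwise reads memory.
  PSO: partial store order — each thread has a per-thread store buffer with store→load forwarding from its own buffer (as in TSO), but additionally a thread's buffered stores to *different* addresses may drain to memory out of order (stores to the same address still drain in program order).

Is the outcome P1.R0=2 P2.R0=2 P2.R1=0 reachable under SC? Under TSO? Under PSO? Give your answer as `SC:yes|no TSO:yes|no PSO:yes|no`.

outcome vector order: (P1.R0,P2.R0,P2.R1)
SC (7): 100; 102; 112; 200; 202; 212; 222
TSO (7): 100; 102; 112; 200; 202; 212; 222
PSO (10): 100; 102; 110; 112; 200; 202; 210; 212; 220; 222
target 220 ∈ {PSO}

SC:no TSO:no PSO:yes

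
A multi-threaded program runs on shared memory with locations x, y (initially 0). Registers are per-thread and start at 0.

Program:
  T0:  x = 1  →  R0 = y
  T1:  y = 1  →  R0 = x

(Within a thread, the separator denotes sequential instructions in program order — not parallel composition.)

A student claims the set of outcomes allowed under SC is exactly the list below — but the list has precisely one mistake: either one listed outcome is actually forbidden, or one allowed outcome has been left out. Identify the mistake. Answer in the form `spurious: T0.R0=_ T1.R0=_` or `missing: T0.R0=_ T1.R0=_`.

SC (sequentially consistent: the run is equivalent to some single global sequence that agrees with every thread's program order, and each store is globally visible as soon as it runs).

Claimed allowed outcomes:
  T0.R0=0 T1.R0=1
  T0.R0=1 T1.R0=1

outcome vector order: (T0.R0,T1.R0)
SC (3): <0 1>; <1 0>; <1 1>
SC∖claimed = {<1 0>}

missing: T0.R0=1 T1.R0=0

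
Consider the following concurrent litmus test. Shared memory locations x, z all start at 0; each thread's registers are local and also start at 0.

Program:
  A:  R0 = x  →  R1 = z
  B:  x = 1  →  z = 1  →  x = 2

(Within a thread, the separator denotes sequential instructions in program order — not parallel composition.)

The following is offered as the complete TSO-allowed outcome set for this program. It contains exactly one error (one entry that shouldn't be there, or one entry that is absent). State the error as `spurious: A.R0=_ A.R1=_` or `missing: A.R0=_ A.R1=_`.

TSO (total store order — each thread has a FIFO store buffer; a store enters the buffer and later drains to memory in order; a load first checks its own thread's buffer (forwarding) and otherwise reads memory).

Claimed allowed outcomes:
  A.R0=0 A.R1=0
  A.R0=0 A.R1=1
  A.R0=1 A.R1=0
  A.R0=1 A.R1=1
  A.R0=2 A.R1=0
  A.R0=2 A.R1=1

spurious: A.R0=2 A.R1=0

outcome vector order: (A.R0,A.R1)
TSO: 5 outcomes — {(0,0); (0,1); (1,0); (1,1); (2,1)}
claimed∖TSO = {(2,0)}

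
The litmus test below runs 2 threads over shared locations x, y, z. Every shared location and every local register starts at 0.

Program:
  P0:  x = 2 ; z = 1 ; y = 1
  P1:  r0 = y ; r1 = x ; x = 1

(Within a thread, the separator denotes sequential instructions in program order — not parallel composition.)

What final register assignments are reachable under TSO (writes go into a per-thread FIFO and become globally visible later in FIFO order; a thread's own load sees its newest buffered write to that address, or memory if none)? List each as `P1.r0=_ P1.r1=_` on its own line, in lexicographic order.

P1.r0=0 P1.r1=0
P1.r0=0 P1.r1=2
P1.r0=1 P1.r1=2

outcome vector order: (P1.r0,P1.r1)
|TSO outcomes| = 3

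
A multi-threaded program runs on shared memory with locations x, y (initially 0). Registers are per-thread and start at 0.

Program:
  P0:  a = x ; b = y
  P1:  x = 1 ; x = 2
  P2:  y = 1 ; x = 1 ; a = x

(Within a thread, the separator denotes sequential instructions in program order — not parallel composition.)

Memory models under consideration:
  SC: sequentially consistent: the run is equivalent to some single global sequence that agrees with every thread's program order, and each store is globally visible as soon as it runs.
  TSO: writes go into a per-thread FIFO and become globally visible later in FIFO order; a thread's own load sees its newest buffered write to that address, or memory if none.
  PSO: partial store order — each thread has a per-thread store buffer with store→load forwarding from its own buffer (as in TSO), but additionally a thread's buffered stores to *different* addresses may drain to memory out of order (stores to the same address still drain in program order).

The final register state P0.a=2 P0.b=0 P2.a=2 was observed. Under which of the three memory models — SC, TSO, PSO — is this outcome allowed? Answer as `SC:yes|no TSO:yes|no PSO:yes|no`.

outcome vector order: (P0.a,P0.b,P2.a)
[SC] allowed = {0/0/1, 0/0/2, 0/1/1, 0/1/2, 1/0/1, 1/0/2, 1/1/1, 1/1/2, 2/0/1, 2/1/1, 2/1/2}
[TSO] allowed = {0/0/1, 0/0/2, 0/1/1, 0/1/2, 1/0/1, 1/0/2, 1/1/1, 1/1/2, 2/0/1, 2/1/1, 2/1/2}
[PSO] allowed = {0/0/1, 0/0/2, 0/1/1, 0/1/2, 1/0/1, 1/0/2, 1/1/1, 1/1/2, 2/0/1, 2/0/2, 2/1/1, 2/1/2}
target 2/0/2 ∈ {PSO}

SC:no TSO:no PSO:yes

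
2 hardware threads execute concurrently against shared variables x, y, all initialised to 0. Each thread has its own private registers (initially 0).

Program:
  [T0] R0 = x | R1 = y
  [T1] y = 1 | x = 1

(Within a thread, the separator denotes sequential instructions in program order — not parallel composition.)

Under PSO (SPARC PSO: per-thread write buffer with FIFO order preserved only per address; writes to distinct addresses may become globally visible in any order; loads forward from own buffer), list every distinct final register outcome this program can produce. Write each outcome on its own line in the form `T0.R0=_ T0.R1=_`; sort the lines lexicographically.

outcome vector order: (T0.R0,T0.R1)
|PSO outcomes| = 4

T0.R0=0 T0.R1=0
T0.R0=0 T0.R1=1
T0.R0=1 T0.R1=0
T0.R0=1 T0.R1=1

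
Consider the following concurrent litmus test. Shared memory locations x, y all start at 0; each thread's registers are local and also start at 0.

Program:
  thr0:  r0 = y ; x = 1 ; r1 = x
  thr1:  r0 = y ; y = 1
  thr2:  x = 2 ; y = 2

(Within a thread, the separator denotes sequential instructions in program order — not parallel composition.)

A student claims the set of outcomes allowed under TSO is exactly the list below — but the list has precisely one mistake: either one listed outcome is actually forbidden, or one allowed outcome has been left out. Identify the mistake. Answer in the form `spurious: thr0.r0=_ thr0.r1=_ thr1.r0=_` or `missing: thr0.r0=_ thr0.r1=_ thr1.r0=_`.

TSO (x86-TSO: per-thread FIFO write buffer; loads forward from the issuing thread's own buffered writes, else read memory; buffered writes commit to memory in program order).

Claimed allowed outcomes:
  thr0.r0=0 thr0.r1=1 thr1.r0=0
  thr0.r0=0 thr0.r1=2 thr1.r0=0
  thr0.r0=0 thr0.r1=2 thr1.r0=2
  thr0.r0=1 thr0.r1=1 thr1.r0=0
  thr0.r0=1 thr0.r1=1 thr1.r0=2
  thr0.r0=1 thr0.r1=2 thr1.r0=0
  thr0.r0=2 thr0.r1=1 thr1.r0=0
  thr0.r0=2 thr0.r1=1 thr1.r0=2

outcome vector order: (thr0.r0,thr0.r1,thr1.r0)
under TSO → 0/1/0; 0/1/2; 0/2/0; 0/2/2; 1/1/0; 1/1/2; 1/2/0; 2/1/0; 2/1/2
TSO∖claimed = {0/1/2}

missing: thr0.r0=0 thr0.r1=1 thr1.r0=2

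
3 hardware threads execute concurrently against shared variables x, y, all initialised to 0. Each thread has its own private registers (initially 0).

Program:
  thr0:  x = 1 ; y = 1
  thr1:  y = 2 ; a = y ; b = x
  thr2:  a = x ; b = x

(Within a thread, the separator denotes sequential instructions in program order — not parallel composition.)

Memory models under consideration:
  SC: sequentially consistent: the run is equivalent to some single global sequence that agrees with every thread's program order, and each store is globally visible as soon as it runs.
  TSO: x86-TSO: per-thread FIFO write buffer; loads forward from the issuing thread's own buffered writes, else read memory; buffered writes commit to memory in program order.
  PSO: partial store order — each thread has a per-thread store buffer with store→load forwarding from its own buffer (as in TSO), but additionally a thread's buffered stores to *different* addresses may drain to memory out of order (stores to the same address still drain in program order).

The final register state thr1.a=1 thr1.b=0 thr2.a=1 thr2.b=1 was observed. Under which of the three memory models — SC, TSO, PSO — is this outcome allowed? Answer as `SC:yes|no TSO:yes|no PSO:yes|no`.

outcome vector order: (thr1.a,thr1.b,thr2.a,thr2.b)
SC: 9 outcomes — {(1,1,0,0); (1,1,0,1); (1,1,1,1); (2,0,0,0); (2,0,0,1); (2,0,1,1); (2,1,0,0); (2,1,0,1); (2,1,1,1)}
TSO: 9 outcomes — {(1,1,0,0); (1,1,0,1); (1,1,1,1); (2,0,0,0); (2,0,0,1); (2,0,1,1); (2,1,0,0); (2,1,0,1); (2,1,1,1)}
PSO: 12 outcomes — {(1,0,0,0); (1,0,0,1); (1,0,1,1); (1,1,0,0); (1,1,0,1); (1,1,1,1); (2,0,0,0); (2,0,0,1); (2,0,1,1); (2,1,0,0); (2,1,0,1); (2,1,1,1)}
target (1,0,1,1) ∈ {PSO}

SC:no TSO:no PSO:yes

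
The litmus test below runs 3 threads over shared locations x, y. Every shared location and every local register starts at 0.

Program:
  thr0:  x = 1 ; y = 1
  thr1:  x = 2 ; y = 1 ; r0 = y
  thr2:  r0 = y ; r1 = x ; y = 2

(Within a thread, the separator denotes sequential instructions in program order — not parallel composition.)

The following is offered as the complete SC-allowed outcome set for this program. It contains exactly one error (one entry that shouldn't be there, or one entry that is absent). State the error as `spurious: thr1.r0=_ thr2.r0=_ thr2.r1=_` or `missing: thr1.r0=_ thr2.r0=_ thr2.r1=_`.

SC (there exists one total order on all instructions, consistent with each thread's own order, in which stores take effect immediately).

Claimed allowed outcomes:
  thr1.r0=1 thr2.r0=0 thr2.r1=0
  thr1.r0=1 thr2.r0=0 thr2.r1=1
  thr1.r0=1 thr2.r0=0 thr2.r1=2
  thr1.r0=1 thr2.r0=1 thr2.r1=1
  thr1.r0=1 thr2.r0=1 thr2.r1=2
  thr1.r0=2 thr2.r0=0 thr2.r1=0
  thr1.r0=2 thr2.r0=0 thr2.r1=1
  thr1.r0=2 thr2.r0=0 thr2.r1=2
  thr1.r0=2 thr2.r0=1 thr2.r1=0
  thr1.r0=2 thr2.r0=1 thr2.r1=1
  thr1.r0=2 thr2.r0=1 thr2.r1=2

outcome vector order: (thr1.r0,thr2.r0,thr2.r1)
under SC → <1 0 0>, <1 0 1>, <1 0 2>, <1 1 1>, <1 1 2>, <2 0 0>, <2 0 1>, <2 0 2>, <2 1 1>, <2 1 2>
claimed∖SC = {<2 1 0>}

spurious: thr1.r0=2 thr2.r0=1 thr2.r1=0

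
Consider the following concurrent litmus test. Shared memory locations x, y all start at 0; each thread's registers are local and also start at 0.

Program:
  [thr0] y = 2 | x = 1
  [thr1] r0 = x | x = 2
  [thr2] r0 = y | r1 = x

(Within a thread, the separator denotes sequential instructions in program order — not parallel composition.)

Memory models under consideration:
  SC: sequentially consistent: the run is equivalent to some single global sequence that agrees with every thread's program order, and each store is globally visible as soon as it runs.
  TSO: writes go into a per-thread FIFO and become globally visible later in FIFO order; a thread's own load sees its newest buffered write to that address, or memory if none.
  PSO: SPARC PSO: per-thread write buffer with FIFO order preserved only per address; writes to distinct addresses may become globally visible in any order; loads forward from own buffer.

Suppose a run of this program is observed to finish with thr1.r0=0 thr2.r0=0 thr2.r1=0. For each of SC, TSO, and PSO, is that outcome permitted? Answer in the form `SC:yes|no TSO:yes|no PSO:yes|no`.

outcome vector order: (thr1.r0,thr2.r0,thr2.r1)
SC (12): <0 0 0>, <0 0 1>, <0 0 2>, <0 2 0>, <0 2 1>, <0 2 2>, <1 0 0>, <1 0 1>, <1 0 2>, <1 2 0>, <1 2 1>, <1 2 2>
TSO (12): <0 0 0>, <0 0 1>, <0 0 2>, <0 2 0>, <0 2 1>, <0 2 2>, <1 0 0>, <1 0 1>, <1 0 2>, <1 2 0>, <1 2 1>, <1 2 2>
PSO (12): <0 0 0>, <0 0 1>, <0 0 2>, <0 2 0>, <0 2 1>, <0 2 2>, <1 0 0>, <1 0 1>, <1 0 2>, <1 2 0>, <1 2 1>, <1 2 2>
target <0 0 0> ∈ {SC,TSO,PSO}

SC:yes TSO:yes PSO:yes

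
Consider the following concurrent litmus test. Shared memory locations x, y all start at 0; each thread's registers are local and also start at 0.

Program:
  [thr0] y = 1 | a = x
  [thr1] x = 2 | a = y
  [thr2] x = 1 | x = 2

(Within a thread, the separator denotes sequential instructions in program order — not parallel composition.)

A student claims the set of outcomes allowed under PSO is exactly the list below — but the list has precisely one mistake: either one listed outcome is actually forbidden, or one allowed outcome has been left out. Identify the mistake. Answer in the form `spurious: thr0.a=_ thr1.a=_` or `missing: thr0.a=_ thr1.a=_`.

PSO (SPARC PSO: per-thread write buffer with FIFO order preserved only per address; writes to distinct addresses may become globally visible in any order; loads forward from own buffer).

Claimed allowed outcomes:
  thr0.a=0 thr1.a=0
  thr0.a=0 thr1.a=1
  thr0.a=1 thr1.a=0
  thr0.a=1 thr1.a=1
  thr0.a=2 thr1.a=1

outcome vector order: (thr0.a,thr1.a)
[PSO] allowed = {<0 0>, <0 1>, <1 0>, <1 1>, <2 0>, <2 1>}
PSO∖claimed = {<2 0>}

missing: thr0.a=2 thr1.a=0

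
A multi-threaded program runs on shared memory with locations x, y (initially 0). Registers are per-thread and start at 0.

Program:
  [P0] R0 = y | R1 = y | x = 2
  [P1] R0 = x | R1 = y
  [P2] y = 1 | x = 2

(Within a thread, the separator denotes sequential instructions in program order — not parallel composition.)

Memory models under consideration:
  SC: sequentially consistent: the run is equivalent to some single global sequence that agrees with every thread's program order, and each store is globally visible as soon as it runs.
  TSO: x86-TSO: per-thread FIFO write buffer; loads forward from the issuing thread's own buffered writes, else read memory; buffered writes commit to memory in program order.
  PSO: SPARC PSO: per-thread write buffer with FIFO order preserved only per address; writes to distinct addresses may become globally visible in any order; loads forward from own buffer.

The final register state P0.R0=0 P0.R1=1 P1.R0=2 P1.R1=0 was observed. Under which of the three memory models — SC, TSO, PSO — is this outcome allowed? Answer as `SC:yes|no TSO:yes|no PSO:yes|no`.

SC:no TSO:no PSO:yes

outcome vector order: (P0.R0,P0.R1,P1.R0,P1.R1)
SC (10): (0,0,0,0) (0,0,0,1) (0,0,2,0) (0,0,2,1) (0,1,0,0) (0,1,0,1) (0,1,2,1) (1,1,0,0) (1,1,0,1) (1,1,2,1)
TSO (10): (0,0,0,0) (0,0,0,1) (0,0,2,0) (0,0,2,1) (0,1,0,0) (0,1,0,1) (0,1,2,1) (1,1,0,0) (1,1,0,1) (1,1,2,1)
PSO (12): (0,0,0,0) (0,0,0,1) (0,0,2,0) (0,0,2,1) (0,1,0,0) (0,1,0,1) (0,1,2,0) (0,1,2,1) (1,1,0,0) (1,1,0,1) (1,1,2,0) (1,1,2,1)
target (0,1,2,0) ∈ {PSO}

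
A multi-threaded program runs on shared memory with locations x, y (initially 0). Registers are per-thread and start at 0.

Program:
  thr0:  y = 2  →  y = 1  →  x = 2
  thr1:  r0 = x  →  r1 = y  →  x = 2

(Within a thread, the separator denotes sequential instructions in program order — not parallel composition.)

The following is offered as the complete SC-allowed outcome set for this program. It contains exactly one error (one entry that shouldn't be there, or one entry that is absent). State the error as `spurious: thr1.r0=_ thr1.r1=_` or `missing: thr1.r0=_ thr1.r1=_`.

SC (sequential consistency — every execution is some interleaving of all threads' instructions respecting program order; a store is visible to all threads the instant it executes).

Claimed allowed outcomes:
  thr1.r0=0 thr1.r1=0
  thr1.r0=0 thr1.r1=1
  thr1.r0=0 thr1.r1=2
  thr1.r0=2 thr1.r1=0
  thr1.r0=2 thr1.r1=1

spurious: thr1.r0=2 thr1.r1=0

outcome vector order: (thr1.r0,thr1.r1)
SC (4): (0,0) (0,1) (0,2) (2,1)
claimed∖SC = {(2,0)}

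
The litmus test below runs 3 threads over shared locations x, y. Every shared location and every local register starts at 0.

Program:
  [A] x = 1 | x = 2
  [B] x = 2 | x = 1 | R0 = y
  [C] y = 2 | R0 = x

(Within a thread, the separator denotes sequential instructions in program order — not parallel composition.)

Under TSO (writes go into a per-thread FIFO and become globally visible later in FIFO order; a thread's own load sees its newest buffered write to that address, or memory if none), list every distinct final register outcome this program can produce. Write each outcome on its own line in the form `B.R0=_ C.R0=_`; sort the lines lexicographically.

B.R0=0 C.R0=0
B.R0=0 C.R0=1
B.R0=0 C.R0=2
B.R0=2 C.R0=0
B.R0=2 C.R0=1
B.R0=2 C.R0=2

outcome vector order: (B.R0,C.R0)
|TSO outcomes| = 6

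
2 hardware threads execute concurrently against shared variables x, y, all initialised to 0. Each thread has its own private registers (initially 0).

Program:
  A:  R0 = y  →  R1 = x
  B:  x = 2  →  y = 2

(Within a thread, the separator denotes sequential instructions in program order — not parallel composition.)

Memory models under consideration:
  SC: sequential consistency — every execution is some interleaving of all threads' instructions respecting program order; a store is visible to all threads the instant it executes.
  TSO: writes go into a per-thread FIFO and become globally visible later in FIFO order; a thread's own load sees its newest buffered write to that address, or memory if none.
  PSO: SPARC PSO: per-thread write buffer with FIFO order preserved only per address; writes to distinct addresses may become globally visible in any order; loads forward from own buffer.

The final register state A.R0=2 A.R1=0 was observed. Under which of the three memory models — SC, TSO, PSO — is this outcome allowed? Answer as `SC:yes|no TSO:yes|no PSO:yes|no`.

SC:no TSO:no PSO:yes

outcome vector order: (A.R0,A.R1)
[SC] allowed = {00; 02; 22}
[TSO] allowed = {00; 02; 22}
[PSO] allowed = {00; 02; 20; 22}
target 20 ∈ {PSO}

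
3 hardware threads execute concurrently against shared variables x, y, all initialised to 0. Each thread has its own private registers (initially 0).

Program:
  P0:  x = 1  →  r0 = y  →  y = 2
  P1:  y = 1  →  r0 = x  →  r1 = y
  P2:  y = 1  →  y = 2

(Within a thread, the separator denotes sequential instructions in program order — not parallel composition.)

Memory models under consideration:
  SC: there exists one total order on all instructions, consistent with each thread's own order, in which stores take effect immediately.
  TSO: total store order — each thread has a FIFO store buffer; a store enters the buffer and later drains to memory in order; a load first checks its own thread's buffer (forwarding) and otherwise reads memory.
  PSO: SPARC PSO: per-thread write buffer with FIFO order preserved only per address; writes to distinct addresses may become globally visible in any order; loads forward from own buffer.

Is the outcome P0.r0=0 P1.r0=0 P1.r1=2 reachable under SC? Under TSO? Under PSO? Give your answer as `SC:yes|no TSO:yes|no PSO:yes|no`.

outcome vector order: (P0.r0,P1.r0,P1.r1)
SC: 10 outcomes — {011; 012; 101; 102; 111; 112; 201; 202; 211; 212}
TSO: 12 outcomes — {001; 002; 011; 012; 101; 102; 111; 112; 201; 202; 211; 212}
PSO: 12 outcomes — {001; 002; 011; 012; 101; 102; 111; 112; 201; 202; 211; 212}
target 002 ∈ {TSO,PSO}

SC:no TSO:yes PSO:yes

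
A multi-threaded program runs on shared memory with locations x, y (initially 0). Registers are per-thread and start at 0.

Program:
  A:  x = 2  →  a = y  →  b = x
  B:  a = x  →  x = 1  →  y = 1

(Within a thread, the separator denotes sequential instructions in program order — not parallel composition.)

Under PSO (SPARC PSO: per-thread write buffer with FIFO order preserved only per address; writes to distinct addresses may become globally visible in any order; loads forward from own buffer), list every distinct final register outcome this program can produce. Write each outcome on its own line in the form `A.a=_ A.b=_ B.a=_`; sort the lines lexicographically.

A.a=0 A.b=1 B.a=0
A.a=0 A.b=1 B.a=2
A.a=0 A.b=2 B.a=0
A.a=0 A.b=2 B.a=2
A.a=1 A.b=1 B.a=0
A.a=1 A.b=1 B.a=2
A.a=1 A.b=2 B.a=0
A.a=1 A.b=2 B.a=2

outcome vector order: (A.a,A.b,B.a)
|PSO outcomes| = 8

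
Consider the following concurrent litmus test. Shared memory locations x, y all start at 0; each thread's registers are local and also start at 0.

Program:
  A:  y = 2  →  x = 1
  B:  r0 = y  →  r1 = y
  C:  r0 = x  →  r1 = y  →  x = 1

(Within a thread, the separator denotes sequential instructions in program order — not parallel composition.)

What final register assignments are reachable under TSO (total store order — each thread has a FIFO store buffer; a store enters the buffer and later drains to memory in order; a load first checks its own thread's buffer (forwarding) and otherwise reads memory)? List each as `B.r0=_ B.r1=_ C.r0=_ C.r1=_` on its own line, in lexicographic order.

B.r0=0 B.r1=0 C.r0=0 C.r1=0
B.r0=0 B.r1=0 C.r0=0 C.r1=2
B.r0=0 B.r1=0 C.r0=1 C.r1=2
B.r0=0 B.r1=2 C.r0=0 C.r1=0
B.r0=0 B.r1=2 C.r0=0 C.r1=2
B.r0=0 B.r1=2 C.r0=1 C.r1=2
B.r0=2 B.r1=2 C.r0=0 C.r1=0
B.r0=2 B.r1=2 C.r0=0 C.r1=2
B.r0=2 B.r1=2 C.r0=1 C.r1=2

outcome vector order: (B.r0,B.r1,C.r0,C.r1)
|TSO outcomes| = 9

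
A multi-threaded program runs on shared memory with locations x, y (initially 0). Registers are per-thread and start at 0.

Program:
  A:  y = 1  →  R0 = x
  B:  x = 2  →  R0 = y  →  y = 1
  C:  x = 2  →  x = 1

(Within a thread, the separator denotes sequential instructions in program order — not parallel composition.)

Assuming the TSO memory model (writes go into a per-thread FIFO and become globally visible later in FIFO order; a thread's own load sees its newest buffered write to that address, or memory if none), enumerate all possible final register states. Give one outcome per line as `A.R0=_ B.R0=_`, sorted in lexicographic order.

A.R0=0 B.R0=0
A.R0=0 B.R0=1
A.R0=1 B.R0=0
A.R0=1 B.R0=1
A.R0=2 B.R0=0
A.R0=2 B.R0=1

outcome vector order: (A.R0,B.R0)
|TSO outcomes| = 6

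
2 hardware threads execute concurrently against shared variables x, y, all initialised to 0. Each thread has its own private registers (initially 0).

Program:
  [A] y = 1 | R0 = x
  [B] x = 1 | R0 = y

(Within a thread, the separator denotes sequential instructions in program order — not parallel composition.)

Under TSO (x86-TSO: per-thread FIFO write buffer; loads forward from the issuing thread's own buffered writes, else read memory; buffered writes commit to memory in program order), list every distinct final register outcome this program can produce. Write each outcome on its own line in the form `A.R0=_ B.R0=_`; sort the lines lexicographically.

outcome vector order: (A.R0,B.R0)
|TSO outcomes| = 4

A.R0=0 B.R0=0
A.R0=0 B.R0=1
A.R0=1 B.R0=0
A.R0=1 B.R0=1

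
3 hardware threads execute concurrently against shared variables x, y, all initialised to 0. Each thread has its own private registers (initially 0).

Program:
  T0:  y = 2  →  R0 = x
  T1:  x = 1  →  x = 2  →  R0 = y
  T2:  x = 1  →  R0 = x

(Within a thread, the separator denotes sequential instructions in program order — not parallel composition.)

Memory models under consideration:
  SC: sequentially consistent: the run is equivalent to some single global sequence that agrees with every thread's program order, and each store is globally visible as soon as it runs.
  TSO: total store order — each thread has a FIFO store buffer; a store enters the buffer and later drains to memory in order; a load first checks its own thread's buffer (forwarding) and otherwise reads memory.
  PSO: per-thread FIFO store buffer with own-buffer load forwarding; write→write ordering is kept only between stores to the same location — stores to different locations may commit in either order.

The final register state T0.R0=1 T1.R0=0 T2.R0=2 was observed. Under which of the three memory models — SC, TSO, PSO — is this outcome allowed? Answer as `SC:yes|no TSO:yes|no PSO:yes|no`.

SC:no TSO:yes PSO:yes

outcome vector order: (T0.R0,T1.R0,T2.R0)
[SC] allowed = {(0,2,1); (0,2,2); (1,0,1); (1,2,1); (1,2,2); (2,0,1); (2,0,2); (2,2,1); (2,2,2)}
[TSO] allowed = {(0,0,1); (0,0,2); (0,2,1); (0,2,2); (1,0,1); (1,0,2); (1,2,1); (1,2,2); (2,0,1); (2,0,2); (2,2,1); (2,2,2)}
[PSO] allowed = {(0,0,1); (0,0,2); (0,2,1); (0,2,2); (1,0,1); (1,0,2); (1,2,1); (1,2,2); (2,0,1); (2,0,2); (2,2,1); (2,2,2)}
target (1,0,2) ∈ {TSO,PSO}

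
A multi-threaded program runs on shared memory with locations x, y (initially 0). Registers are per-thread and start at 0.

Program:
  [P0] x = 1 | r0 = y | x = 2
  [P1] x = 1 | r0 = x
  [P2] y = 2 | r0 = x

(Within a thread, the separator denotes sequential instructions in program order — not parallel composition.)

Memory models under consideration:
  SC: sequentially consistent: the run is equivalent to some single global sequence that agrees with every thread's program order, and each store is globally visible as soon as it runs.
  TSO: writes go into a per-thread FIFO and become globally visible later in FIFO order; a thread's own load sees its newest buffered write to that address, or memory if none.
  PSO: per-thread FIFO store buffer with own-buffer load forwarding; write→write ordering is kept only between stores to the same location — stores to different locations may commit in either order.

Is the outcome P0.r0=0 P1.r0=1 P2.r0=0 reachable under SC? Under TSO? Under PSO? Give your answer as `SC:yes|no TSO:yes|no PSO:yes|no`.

outcome vector order: (P0.r0,P1.r0,P2.r0)
[SC] allowed = {<0 1 1> <0 1 2> <0 2 1> <0 2 2> <2 1 0> <2 1 1> <2 1 2> <2 2 0> <2 2 1> <2 2 2>}
[TSO] allowed = {<0 1 0> <0 1 1> <0 1 2> <0 2 0> <0 2 1> <0 2 2> <2 1 0> <2 1 1> <2 1 2> <2 2 0> <2 2 1> <2 2 2>}
[PSO] allowed = {<0 1 0> <0 1 1> <0 1 2> <0 2 0> <0 2 1> <0 2 2> <2 1 0> <2 1 1> <2 1 2> <2 2 0> <2 2 1> <2 2 2>}
target <0 1 0> ∈ {TSO,PSO}

SC:no TSO:yes PSO:yes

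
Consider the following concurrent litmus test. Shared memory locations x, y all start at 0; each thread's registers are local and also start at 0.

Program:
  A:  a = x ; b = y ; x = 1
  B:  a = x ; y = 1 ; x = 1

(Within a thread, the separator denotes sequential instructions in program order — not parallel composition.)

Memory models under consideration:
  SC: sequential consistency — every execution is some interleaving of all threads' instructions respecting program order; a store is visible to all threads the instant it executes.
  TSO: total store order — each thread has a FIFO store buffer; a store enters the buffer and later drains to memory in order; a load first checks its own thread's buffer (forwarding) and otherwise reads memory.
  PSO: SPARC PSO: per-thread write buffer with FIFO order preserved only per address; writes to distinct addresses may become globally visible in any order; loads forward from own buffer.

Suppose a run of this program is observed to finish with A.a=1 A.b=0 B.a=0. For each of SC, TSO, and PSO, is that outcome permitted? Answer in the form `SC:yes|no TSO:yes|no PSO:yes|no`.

SC:no TSO:no PSO:yes

outcome vector order: (A.a,A.b,B.a)
under SC → 000 001 010 110
under TSO → 000 001 010 110
under PSO → 000 001 010 100 110
target 100 ∈ {PSO}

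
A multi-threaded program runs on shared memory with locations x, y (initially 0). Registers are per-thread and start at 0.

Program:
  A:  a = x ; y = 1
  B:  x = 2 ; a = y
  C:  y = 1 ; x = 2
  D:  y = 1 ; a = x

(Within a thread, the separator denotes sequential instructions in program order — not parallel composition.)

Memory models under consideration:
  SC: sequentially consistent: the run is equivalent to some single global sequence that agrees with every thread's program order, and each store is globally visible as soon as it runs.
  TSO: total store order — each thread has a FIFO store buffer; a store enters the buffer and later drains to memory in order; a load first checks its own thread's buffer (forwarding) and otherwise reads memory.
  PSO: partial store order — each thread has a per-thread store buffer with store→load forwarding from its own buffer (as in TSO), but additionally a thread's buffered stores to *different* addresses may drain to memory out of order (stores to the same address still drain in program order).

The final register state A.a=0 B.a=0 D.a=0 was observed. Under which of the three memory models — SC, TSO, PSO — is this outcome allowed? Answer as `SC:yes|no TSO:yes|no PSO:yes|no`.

outcome vector order: (A.a,B.a,D.a)
SC (6): 002, 010, 012, 202, 210, 212
TSO (8): 000, 002, 010, 012, 200, 202, 210, 212
PSO (8): 000, 002, 010, 012, 200, 202, 210, 212
target 000 ∈ {TSO,PSO}

SC:no TSO:yes PSO:yes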